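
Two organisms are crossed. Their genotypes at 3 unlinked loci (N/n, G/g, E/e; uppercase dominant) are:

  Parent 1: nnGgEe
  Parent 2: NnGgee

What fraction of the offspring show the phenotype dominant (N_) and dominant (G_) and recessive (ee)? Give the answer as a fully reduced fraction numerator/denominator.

P(N_ G_ ee) = 3/16

nnGgEe gametes: nGE×2, nGe×2, ngE×2, nge×2
NnGgee gametes: NGe×2, Nge×2, nGe×2, nge×2
nnGgEe×NnGgee grid (8·8=64): NnGGEe=4 NnGGee=4 NnGgEe=8 NnGgee=8 NnggEe=4 Nnggee=4 nnGGEe=4 nnGGee=4 nnGgEe=8 nnGgee=8 nnggEe=4 nnggee=4
N_ G_ ee hits 12/64; gcd=4; 12÷4/64÷4 = 3/16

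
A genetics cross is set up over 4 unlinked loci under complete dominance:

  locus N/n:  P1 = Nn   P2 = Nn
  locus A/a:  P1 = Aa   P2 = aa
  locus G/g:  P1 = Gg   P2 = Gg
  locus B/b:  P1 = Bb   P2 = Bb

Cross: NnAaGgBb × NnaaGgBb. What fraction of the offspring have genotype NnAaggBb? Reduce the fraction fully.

NnAaGgBb gametes: NAGB×1, NAGb×1, NAgB×1, NAgb×1, NaGB×1, NaGb×1, NagB×1, Nagb×1, nAGB×1, nAGb×1, nAgB×1, nAgb×1, naGB×1, naGb×1, nagB×1, nagb×1
NnaaGgBb gametes: NaGB×2, NaGb×2, NagB×2, Nagb×2, naGB×2, naGb×2, nagB×2, nagb×2
NnAaGgBb×NnaaGgBb grid (16·16=256): NNAaGGBB=2 NNAaGGBb=4 NNAaGGbb=2 NNAaGgBB=4 NNAaGgBb=8 NNAaGgbb=4 NNAaggBB=2 NNAaggBb=4 NNAaggbb=2 NNaaGGBB=2 NNaaGGBb=4 NNaaGGbb=2 NNaaGgBB=4 NNaaGgBb=8 NNaaGgbb=4 NNaaggBB=2 NNaaggBb=4 NNaaggbb=2 NnAaGGBB=4 NnAaGGBb=8 NnAaGGbb=4 NnAaGgBB=8 NnAaGgBb=16 NnAaGgbb=8 NnAaggBB=4 NnAaggBb=8 NnAaggbb=4 NnaaGGBB=4 NnaaGGBb=8 NnaaGGbb=4 NnaaGgBB=8 NnaaGgBb=16 NnaaGgbb=8 NnaaggBB=4 NnaaggBb=8 Nnaaggbb=4 nnAaGGBB=2 nnAaGGBb=4 nnAaGGbb=2 nnAaGgBB=4 nnAaGgBb=8 nnAaGgbb=4 nnAaggBB=2 nnAaggBb=4 nnAaggbb=2 nnaaGGBB=2 nnaaGGBb=4 nnaaGGbb=2 nnaaGgBB=4 nnaaGgBb=8 nnaaGgbb=4 nnaaggBB=2 nnaaggBb=4 nnaaggbb=2
NnAaggBb hits 8/256; gcd=8; 8÷8/256÷8 = 1/32

P(NnAaggBb) = 1/32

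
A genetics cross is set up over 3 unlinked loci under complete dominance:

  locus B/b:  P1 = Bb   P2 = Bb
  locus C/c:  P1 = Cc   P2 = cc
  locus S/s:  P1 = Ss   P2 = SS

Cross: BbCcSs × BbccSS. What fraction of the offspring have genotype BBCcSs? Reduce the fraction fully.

BbCcSs gametes: BCS×1, BCs×1, BcS×1, Bcs×1, bCS×1, bCs×1, bcS×1, bcs×1
BbccSS gametes: BcS×4, bcS×4
BbCcSs×BbccSS grid (8·8=64): BBCcSS=4 BBCcSs=4 BBccSS=4 BBccSs=4 BbCcSS=8 BbCcSs=8 BbccSS=8 BbccSs=8 bbCcSS=4 bbCcSs=4 bbccSS=4 bbccSs=4
BBCcSs hits 4/64; gcd=4; 4÷4/64÷4 = 1/16

P(BBCcSs) = 1/16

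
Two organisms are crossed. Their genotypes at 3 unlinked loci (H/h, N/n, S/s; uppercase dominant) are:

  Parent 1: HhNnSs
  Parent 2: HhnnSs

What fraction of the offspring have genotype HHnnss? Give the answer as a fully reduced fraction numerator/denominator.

P(HHnnss) = 1/32

HhNnSs gametes: HNS×1, HNs×1, HnS×1, Hns×1, hNS×1, hNs×1, hnS×1, hns×1
HhnnSs gametes: HnS×2, Hns×2, hnS×2, hns×2
HhNnSs×HhnnSs grid (8·8=64): HHNnSS=2 HHNnSs=4 HHNnss=2 HHnnSS=2 HHnnSs=4 HHnnss=2 HhNnSS=4 HhNnSs=8 HhNnss=4 HhnnSS=4 HhnnSs=8 Hhnnss=4 hhNnSS=2 hhNnSs=4 hhNnss=2 hhnnSS=2 hhnnSs=4 hhnnss=2
HHnnss hits 2/64; gcd=2; 2÷2/64÷2 = 1/32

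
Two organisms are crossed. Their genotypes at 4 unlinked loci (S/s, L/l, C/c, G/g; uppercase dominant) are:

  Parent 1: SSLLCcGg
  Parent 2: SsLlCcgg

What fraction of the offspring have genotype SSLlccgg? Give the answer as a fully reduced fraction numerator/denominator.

SSLLCcGg gametes: SLCG×4, SLCg×4, SLcG×4, SLcg×4
SsLlCcgg gametes: SLCg×2, SLcg×2, SlCg×2, Slcg×2, sLCg×2, sLcg×2, slCg×2, slcg×2
SSLLCcGg×SsLlCcgg grid (16·16=256): SSLLCCGg=8 SSLLCCgg=8 SSLLCcGg=16 SSLLCcgg=16 SSLLccGg=8 SSLLccgg=8 SSLlCCGg=8 SSLlCCgg=8 SSLlCcGg=16 SSLlCcgg=16 SSLlccGg=8 SSLlccgg=8 SsLLCCGg=8 SsLLCCgg=8 SsLLCcGg=16 SsLLCcgg=16 SsLLccGg=8 SsLLccgg=8 SsLlCCGg=8 SsLlCCgg=8 SsLlCcGg=16 SsLlCcgg=16 SsLlccGg=8 SsLlccgg=8
SSLlccgg hits 8/256; gcd=8; 8÷8/256÷8 = 1/32

P(SSLlccgg) = 1/32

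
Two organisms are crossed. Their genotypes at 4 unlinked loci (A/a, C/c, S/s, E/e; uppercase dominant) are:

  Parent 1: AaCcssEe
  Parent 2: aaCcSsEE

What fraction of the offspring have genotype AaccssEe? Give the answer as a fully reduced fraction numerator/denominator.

AaCcssEe gametes: ACsE×2, ACse×2, AcsE×2, Acse×2, aCsE×2, aCse×2, acsE×2, acse×2
aaCcSsEE gametes: aCSE×4, aCsE×4, acSE×4, acsE×4
AaCcssEe×aaCcSsEE grid (16·16=256): AaCCSsEE=8 AaCCSsEe=8 AaCCssEE=8 AaCCssEe=8 AaCcSsEE=16 AaCcSsEe=16 AaCcssEE=16 AaCcssEe=16 AaccSsEE=8 AaccSsEe=8 AaccssEE=8 AaccssEe=8 aaCCSsEE=8 aaCCSsEe=8 aaCCssEE=8 aaCCssEe=8 aaCcSsEE=16 aaCcSsEe=16 aaCcssEE=16 aaCcssEe=16 aaccSsEE=8 aaccSsEe=8 aaccssEE=8 aaccssEe=8
AaccssEe hits 8/256; gcd=8; 8÷8/256÷8 = 1/32

P(AaccssEe) = 1/32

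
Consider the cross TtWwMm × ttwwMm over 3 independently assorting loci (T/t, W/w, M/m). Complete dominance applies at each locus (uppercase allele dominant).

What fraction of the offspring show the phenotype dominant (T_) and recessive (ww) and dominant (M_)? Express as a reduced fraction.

P(T_ ww M_) = 3/16

TtWwMm gametes: TWM×1, TWm×1, TwM×1, Twm×1, tWM×1, tWm×1, twM×1, twm×1
ttwwMm gametes: twM×4, twm×4
TtWwMm×ttwwMm grid (8·8=64): TtWwMM=4 TtWwMm=8 TtWwmm=4 TtwwMM=4 TtwwMm=8 Ttwwmm=4 ttWwMM=4 ttWwMm=8 ttWwmm=4 ttwwMM=4 ttwwMm=8 ttwwmm=4
T_ ww M_ hits 12/64; gcd=4; 12÷4/64÷4 = 3/16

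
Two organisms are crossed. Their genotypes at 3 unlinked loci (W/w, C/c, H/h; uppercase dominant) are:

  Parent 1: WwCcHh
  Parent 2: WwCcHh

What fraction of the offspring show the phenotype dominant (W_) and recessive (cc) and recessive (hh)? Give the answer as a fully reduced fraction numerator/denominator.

P(W_ cc hh) = 3/64

WwCcHh gametes: WCH×1, WCh×1, WcH×1, Wch×1, wCH×1, wCh×1, wcH×1, wch×1
WwCcHh gametes: WCH×1, WCh×1, WcH×1, Wch×1, wCH×1, wCh×1, wcH×1, wch×1
WwCcHh×WwCcHh grid (8·8=64): WWCCHH=1 WWCCHh=2 WWCChh=1 WWCcHH=2 WWCcHh=4 WWCchh=2 WWccHH=1 WWccHh=2 WWcchh=1 WwCCHH=2 WwCCHh=4 WwCChh=2 WwCcHH=4 WwCcHh=8 WwCchh=4 WwccHH=2 WwccHh=4 Wwcchh=2 wwCCHH=1 wwCCHh=2 wwCChh=1 wwCcHH=2 wwCcHh=4 wwCchh=2 wwccHH=1 wwccHh=2 wwcchh=1
W_ cc hh hits 3/64; gcd=1; 3÷1/64÷1 = 3/64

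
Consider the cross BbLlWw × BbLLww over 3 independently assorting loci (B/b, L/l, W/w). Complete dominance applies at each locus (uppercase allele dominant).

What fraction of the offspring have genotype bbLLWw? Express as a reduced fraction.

BbLlWw gametes: BLW×1, BLw×1, BlW×1, Blw×1, bLW×1, bLw×1, blW×1, blw×1
BbLLww gametes: BLw×4, bLw×4
BbLlWw×BbLLww grid (8·8=64): BBLLWw=4 BBLLww=4 BBLlWw=4 BBLlww=4 BbLLWw=8 BbLLww=8 BbLlWw=8 BbLlww=8 bbLLWw=4 bbLLww=4 bbLlWw=4 bbLlww=4
bbLLWw hits 4/64; gcd=4; 4÷4/64÷4 = 1/16

P(bbLLWw) = 1/16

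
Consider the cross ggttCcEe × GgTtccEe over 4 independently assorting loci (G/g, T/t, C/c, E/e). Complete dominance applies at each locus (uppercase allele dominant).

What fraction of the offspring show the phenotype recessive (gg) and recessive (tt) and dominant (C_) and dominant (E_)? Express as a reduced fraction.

P(gg tt C_ E_) = 3/32

ggttCcEe gametes: gtCE×4, gtCe×4, gtcE×4, gtce×4
GgTtccEe gametes: GTcE×2, GTce×2, GtcE×2, Gtce×2, gTcE×2, gTce×2, gtcE×2, gtce×2
ggttCcEe×GgTtccEe grid (16·16=256): GgTtCcEE=8 GgTtCcEe=16 GgTtCcee=8 GgTtccEE=8 GgTtccEe=16 GgTtccee=8 GgttCcEE=8 GgttCcEe=16 GgttCcee=8 GgttccEE=8 GgttccEe=16 Ggttccee=8 ggTtCcEE=8 ggTtCcEe=16 ggTtCcee=8 ggTtccEE=8 ggTtccEe=16 ggTtccee=8 ggttCcEE=8 ggttCcEe=16 ggttCcee=8 ggttccEE=8 ggttccEe=16 ggttccee=8
gg tt C_ E_ hits 24/256; gcd=8; 24÷8/256÷8 = 3/32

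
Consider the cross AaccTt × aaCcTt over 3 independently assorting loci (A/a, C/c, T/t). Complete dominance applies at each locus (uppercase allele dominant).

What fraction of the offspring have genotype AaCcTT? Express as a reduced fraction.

AaccTt gametes: AcT×2, Act×2, acT×2, act×2
aaCcTt gametes: aCT×2, aCt×2, acT×2, act×2
AaccTt×aaCcTt grid (8·8=64): AaCcTT=4 AaCcTt=8 AaCctt=4 AaccTT=4 AaccTt=8 Aacctt=4 aaCcTT=4 aaCcTt=8 aaCctt=4 aaccTT=4 aaccTt=8 aacctt=4
AaCcTT hits 4/64; gcd=4; 4÷4/64÷4 = 1/16

P(AaCcTT) = 1/16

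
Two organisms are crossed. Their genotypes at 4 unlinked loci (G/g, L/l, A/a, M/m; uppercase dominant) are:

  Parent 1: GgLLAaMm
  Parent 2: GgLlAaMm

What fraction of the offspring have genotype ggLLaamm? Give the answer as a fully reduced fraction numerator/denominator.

GgLLAaMm gametes: GLAM×2, GLAm×2, GLaM×2, GLam×2, gLAM×2, gLAm×2, gLaM×2, gLam×2
GgLlAaMm gametes: GLAM×1, GLAm×1, GLaM×1, GLam×1, GlAM×1, GlAm×1, GlaM×1, Glam×1, gLAM×1, gLAm×1, gLaM×1, gLam×1, glAM×1, glAm×1, glaM×1, glam×1
GgLLAaMm×GgLlAaMm grid (16·16=256): GGLLAAMM=2 GGLLAAMm=4 GGLLAAmm=2 GGLLAaMM=4 GGLLAaMm=8 GGLLAamm=4 GGLLaaMM=2 GGLLaaMm=4 GGLLaamm=2 GGLlAAMM=2 GGLlAAMm=4 GGLlAAmm=2 GGLlAaMM=4 GGLlAaMm=8 GGLlAamm=4 GGLlaaMM=2 GGLlaaMm=4 GGLlaamm=2 GgLLAAMM=4 GgLLAAMm=8 GgLLAAmm=4 GgLLAaMM=8 GgLLAaMm=16 GgLLAamm=8 GgLLaaMM=4 GgLLaaMm=8 GgLLaamm=4 GgLlAAMM=4 GgLlAAMm=8 GgLlAAmm=4 GgLlAaMM=8 GgLlAaMm=16 GgLlAamm=8 GgLlaaMM=4 GgLlaaMm=8 GgLlaamm=4 ggLLAAMM=2 ggLLAAMm=4 ggLLAAmm=2 ggLLAaMM=4 ggLLAaMm=8 ggLLAamm=4 ggLLaaMM=2 ggLLaaMm=4 ggLLaamm=2 ggLlAAMM=2 ggLlAAMm=4 ggLlAAmm=2 ggLlAaMM=4 ggLlAaMm=8 ggLlAamm=4 ggLlaaMM=2 ggLlaaMm=4 ggLlaamm=2
ggLLaamm hits 2/256; gcd=2; 2÷2/256÷2 = 1/128

P(ggLLaamm) = 1/128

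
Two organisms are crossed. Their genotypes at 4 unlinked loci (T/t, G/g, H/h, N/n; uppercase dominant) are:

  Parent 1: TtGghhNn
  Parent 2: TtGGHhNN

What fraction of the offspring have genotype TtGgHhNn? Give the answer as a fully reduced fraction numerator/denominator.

P(TtGgHhNn) = 1/16

TtGghhNn gametes: TGhN×2, TGhn×2, TghN×2, Tghn×2, tGhN×2, tGhn×2, tghN×2, tghn×2
TtGGHhNN gametes: TGHN×4, TGhN×4, tGHN×4, tGhN×4
TtGghhNn×TtGGHhNN grid (16·16=256): TTGGHhNN=8 TTGGHhNn=8 TTGGhhNN=8 TTGGhhNn=8 TTGgHhNN=8 TTGgHhNn=8 TTGghhNN=8 TTGghhNn=8 TtGGHhNN=16 TtGGHhNn=16 TtGGhhNN=16 TtGGhhNn=16 TtGgHhNN=16 TtGgHhNn=16 TtGghhNN=16 TtGghhNn=16 ttGGHhNN=8 ttGGHhNn=8 ttGGhhNN=8 ttGGhhNn=8 ttGgHhNN=8 ttGgHhNn=8 ttGghhNN=8 ttGghhNn=8
TtGgHhNn hits 16/256; gcd=16; 16÷16/256÷16 = 1/16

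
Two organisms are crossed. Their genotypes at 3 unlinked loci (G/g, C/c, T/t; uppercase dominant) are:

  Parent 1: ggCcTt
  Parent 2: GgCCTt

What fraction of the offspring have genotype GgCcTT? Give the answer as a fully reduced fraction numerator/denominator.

P(GgCcTT) = 1/16

ggCcTt gametes: gCT×2, gCt×2, gcT×2, gct×2
GgCCTt gametes: GCT×2, GCt×2, gCT×2, gCt×2
ggCcTt×GgCCTt grid (8·8=64): GgCCTT=4 GgCCTt=8 GgCCtt=4 GgCcTT=4 GgCcTt=8 GgCctt=4 ggCCTT=4 ggCCTt=8 ggCCtt=4 ggCcTT=4 ggCcTt=8 ggCctt=4
GgCcTT hits 4/64; gcd=4; 4÷4/64÷4 = 1/16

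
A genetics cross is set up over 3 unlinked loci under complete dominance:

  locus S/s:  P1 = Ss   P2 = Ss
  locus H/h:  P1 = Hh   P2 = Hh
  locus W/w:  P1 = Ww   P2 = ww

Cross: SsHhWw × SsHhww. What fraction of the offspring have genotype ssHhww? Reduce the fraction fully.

P(ssHhww) = 1/16

SsHhWw gametes: SHW×1, SHw×1, ShW×1, Shw×1, sHW×1, sHw×1, shW×1, shw×1
SsHhww gametes: SHw×2, Shw×2, sHw×2, shw×2
SsHhWw×SsHhww grid (8·8=64): SSHHWw=2 SSHHww=2 SSHhWw=4 SSHhww=4 SShhWw=2 SShhww=2 SsHHWw=4 SsHHww=4 SsHhWw=8 SsHhww=8 SshhWw=4 Sshhww=4 ssHHWw=2 ssHHww=2 ssHhWw=4 ssHhww=4 sshhWw=2 sshhww=2
ssHhww hits 4/64; gcd=4; 4÷4/64÷4 = 1/16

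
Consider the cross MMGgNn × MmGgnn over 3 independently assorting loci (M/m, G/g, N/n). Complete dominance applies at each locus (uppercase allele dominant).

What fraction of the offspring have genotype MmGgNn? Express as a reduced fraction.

P(MmGgNn) = 1/8

MMGgNn gametes: MGN×2, MGn×2, MgN×2, Mgn×2
MmGgnn gametes: MGn×2, Mgn×2, mGn×2, mgn×2
MMGgNn×MmGgnn grid (8·8=64): MMGGNn=4 MMGGnn=4 MMGgNn=8 MMGgnn=8 MMggNn=4 MMggnn=4 MmGGNn=4 MmGGnn=4 MmGgNn=8 MmGgnn=8 MmggNn=4 Mmggnn=4
MmGgNn hits 8/64; gcd=8; 8÷8/64÷8 = 1/8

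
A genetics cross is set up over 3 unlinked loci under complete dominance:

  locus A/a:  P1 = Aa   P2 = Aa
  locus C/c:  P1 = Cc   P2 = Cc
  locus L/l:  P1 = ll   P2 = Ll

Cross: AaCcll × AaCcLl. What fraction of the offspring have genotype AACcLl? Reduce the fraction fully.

AaCcll gametes: ACl×2, Acl×2, aCl×2, acl×2
AaCcLl gametes: ACL×1, ACl×1, AcL×1, Acl×1, aCL×1, aCl×1, acL×1, acl×1
AaCcll×AaCcLl grid (8·8=64): AACCLl=2 AACCll=2 AACcLl=4 AACcll=4 AAccLl=2 AAccll=2 AaCCLl=4 AaCCll=4 AaCcLl=8 AaCcll=8 AaccLl=4 Aaccll=4 aaCCLl=2 aaCCll=2 aaCcLl=4 aaCcll=4 aaccLl=2 aaccll=2
AACcLl hits 4/64; gcd=4; 4÷4/64÷4 = 1/16

P(AACcLl) = 1/16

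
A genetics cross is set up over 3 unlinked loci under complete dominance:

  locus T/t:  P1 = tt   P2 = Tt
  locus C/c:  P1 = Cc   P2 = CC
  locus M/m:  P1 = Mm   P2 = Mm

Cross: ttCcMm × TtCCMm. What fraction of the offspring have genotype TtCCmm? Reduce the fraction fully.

P(TtCCmm) = 1/16

ttCcMm gametes: tCM×2, tCm×2, tcM×2, tcm×2
TtCCMm gametes: TCM×2, TCm×2, tCM×2, tCm×2
ttCcMm×TtCCMm grid (8·8=64): TtCCMM=4 TtCCMm=8 TtCCmm=4 TtCcMM=4 TtCcMm=8 TtCcmm=4 ttCCMM=4 ttCCMm=8 ttCCmm=4 ttCcMM=4 ttCcMm=8 ttCcmm=4
TtCCmm hits 4/64; gcd=4; 4÷4/64÷4 = 1/16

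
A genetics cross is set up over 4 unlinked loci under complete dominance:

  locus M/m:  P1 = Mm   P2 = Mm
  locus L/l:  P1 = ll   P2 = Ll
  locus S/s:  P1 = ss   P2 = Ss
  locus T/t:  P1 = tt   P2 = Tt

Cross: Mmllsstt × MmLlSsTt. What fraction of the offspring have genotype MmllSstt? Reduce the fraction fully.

P(MmllSstt) = 1/16

Mmllsstt gametes: Mlst×8, mlst×8
MmLlSsTt gametes: MLST×1, MLSt×1, MLsT×1, MLst×1, MlST×1, MlSt×1, MlsT×1, Mlst×1, mLST×1, mLSt×1, mLsT×1, mLst×1, mlST×1, mlSt×1, mlsT×1, mlst×1
Mmllsstt×MmLlSsTt grid (16·16=256): MMLlSsTt=8 MMLlSstt=8 MMLlssTt=8 MMLlsstt=8 MMllSsTt=8 MMllSstt=8 MMllssTt=8 MMllsstt=8 MmLlSsTt=16 MmLlSstt=16 MmLlssTt=16 MmLlsstt=16 MmllSsTt=16 MmllSstt=16 MmllssTt=16 Mmllsstt=16 mmLlSsTt=8 mmLlSstt=8 mmLlssTt=8 mmLlsstt=8 mmllSsTt=8 mmllSstt=8 mmllssTt=8 mmllsstt=8
MmllSstt hits 16/256; gcd=16; 16÷16/256÷16 = 1/16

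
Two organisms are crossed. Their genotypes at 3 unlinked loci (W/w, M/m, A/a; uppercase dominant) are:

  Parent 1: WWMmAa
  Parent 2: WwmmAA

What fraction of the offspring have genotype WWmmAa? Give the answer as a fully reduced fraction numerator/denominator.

P(WWmmAa) = 1/8

WWMmAa gametes: WMA×2, WMa×2, WmA×2, Wma×2
WwmmAA gametes: WmA×4, wmA×4
WWMmAa×WwmmAA grid (8·8=64): WWMmAA=8 WWMmAa=8 WWmmAA=8 WWmmAa=8 WwMmAA=8 WwMmAa=8 WwmmAA=8 WwmmAa=8
WWmmAa hits 8/64; gcd=8; 8÷8/64÷8 = 1/8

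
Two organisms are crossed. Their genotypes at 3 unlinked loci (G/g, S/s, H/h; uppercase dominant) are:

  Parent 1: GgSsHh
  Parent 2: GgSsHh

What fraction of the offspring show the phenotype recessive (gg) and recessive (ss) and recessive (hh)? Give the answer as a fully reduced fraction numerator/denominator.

P(gg ss hh) = 1/64

GgSsHh gametes: GSH×1, GSh×1, GsH×1, Gsh×1, gSH×1, gSh×1, gsH×1, gsh×1
GgSsHh gametes: GSH×1, GSh×1, GsH×1, Gsh×1, gSH×1, gSh×1, gsH×1, gsh×1
GgSsHh×GgSsHh grid (8·8=64): GGSSHH=1 GGSSHh=2 GGSShh=1 GGSsHH=2 GGSsHh=4 GGSshh=2 GGssHH=1 GGssHh=2 GGsshh=1 GgSSHH=2 GgSSHh=4 GgSShh=2 GgSsHH=4 GgSsHh=8 GgSshh=4 GgssHH=2 GgssHh=4 Ggsshh=2 ggSSHH=1 ggSSHh=2 ggSShh=1 ggSsHH=2 ggSsHh=4 ggSshh=2 ggssHH=1 ggssHh=2 ggsshh=1
gg ss hh hits 1/64; gcd=1; 1÷1/64÷1 = 1/64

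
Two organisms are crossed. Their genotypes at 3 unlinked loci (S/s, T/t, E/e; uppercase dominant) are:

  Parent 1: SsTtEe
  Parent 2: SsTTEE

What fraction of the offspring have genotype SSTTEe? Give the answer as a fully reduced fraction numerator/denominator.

P(SSTTEe) = 1/16

SsTtEe gametes: STE×1, STe×1, StE×1, Ste×1, sTE×1, sTe×1, stE×1, ste×1
SsTTEE gametes: STE×4, sTE×4
SsTtEe×SsTTEE grid (8·8=64): SSTTEE=4 SSTTEe=4 SSTtEE=4 SSTtEe=4 SsTTEE=8 SsTTEe=8 SsTtEE=8 SsTtEe=8 ssTTEE=4 ssTTEe=4 ssTtEE=4 ssTtEe=4
SSTTEe hits 4/64; gcd=4; 4÷4/64÷4 = 1/16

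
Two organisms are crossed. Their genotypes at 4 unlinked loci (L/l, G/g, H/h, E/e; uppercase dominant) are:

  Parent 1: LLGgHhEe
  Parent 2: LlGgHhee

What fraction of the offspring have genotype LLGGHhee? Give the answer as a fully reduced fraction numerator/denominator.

P(LLGGHhee) = 1/32

LLGgHhEe gametes: LGHE×2, LGHe×2, LGhE×2, LGhe×2, LgHE×2, LgHe×2, LghE×2, Lghe×2
LlGgHhee gametes: LGHe×2, LGhe×2, LgHe×2, Lghe×2, lGHe×2, lGhe×2, lgHe×2, lghe×2
LLGgHhEe×LlGgHhee grid (16·16=256): LLGGHHEe=4 LLGGHHee=4 LLGGHhEe=8 LLGGHhee=8 LLGGhhEe=4 LLGGhhee=4 LLGgHHEe=8 LLGgHHee=8 LLGgHhEe=16 LLGgHhee=16 LLGghhEe=8 LLGghhee=8 LLggHHEe=4 LLggHHee=4 LLggHhEe=8 LLggHhee=8 LLgghhEe=4 LLgghhee=4 LlGGHHEe=4 LlGGHHee=4 LlGGHhEe=8 LlGGHhee=8 LlGGhhEe=4 LlGGhhee=4 LlGgHHEe=8 LlGgHHee=8 LlGgHhEe=16 LlGgHhee=16 LlGghhEe=8 LlGghhee=8 LlggHHEe=4 LlggHHee=4 LlggHhEe=8 LlggHhee=8 LlgghhEe=4 Llgghhee=4
LLGGHhee hits 8/256; gcd=8; 8÷8/256÷8 = 1/32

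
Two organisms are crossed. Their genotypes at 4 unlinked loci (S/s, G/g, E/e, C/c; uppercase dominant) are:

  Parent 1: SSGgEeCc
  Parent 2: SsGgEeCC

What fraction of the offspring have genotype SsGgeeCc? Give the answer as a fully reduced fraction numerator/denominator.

P(SsGgeeCc) = 1/32

SSGgEeCc gametes: SGEC×2, SGEc×2, SGeC×2, SGec×2, SgEC×2, SgEc×2, SgeC×2, Sgec×2
SsGgEeCC gametes: SGEC×2, SGeC×2, SgEC×2, SgeC×2, sGEC×2, sGeC×2, sgEC×2, sgeC×2
SSGgEeCc×SsGgEeCC grid (16·16=256): SSGGEECC=4 SSGGEECc=4 SSGGEeCC=8 SSGGEeCc=8 SSGGeeCC=4 SSGGeeCc=4 SSGgEECC=8 SSGgEECc=8 SSGgEeCC=16 SSGgEeCc=16 SSGgeeCC=8 SSGgeeCc=8 SSggEECC=4 SSggEECc=4 SSggEeCC=8 SSggEeCc=8 SSggeeCC=4 SSggeeCc=4 SsGGEECC=4 SsGGEECc=4 SsGGEeCC=8 SsGGEeCc=8 SsGGeeCC=4 SsGGeeCc=4 SsGgEECC=8 SsGgEECc=8 SsGgEeCC=16 SsGgEeCc=16 SsGgeeCC=8 SsGgeeCc=8 SsggEECC=4 SsggEECc=4 SsggEeCC=8 SsggEeCc=8 SsggeeCC=4 SsggeeCc=4
SsGgeeCc hits 8/256; gcd=8; 8÷8/256÷8 = 1/32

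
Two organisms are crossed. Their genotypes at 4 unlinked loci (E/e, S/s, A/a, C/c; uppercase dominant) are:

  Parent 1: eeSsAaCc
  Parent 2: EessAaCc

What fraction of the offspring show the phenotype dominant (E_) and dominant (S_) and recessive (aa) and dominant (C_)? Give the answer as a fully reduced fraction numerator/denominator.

P(E_ S_ aa C_) = 3/64

eeSsAaCc gametes: eSAC×2, eSAc×2, eSaC×2, eSac×2, esAC×2, esAc×2, esaC×2, esac×2
EessAaCc gametes: EsAC×2, EsAc×2, EsaC×2, Esac×2, esAC×2, esAc×2, esaC×2, esac×2
eeSsAaCc×EessAaCc grid (16·16=256): EeSsAACC=4 EeSsAACc=8 EeSsAAcc=4 EeSsAaCC=8 EeSsAaCc=16 EeSsAacc=8 EeSsaaCC=4 EeSsaaCc=8 EeSsaacc=4 EessAACC=4 EessAACc=8 EessAAcc=4 EessAaCC=8 EessAaCc=16 EessAacc=8 EessaaCC=4 EessaaCc=8 Eessaacc=4 eeSsAACC=4 eeSsAACc=8 eeSsAAcc=4 eeSsAaCC=8 eeSsAaCc=16 eeSsAacc=8 eeSsaaCC=4 eeSsaaCc=8 eeSsaacc=4 eessAACC=4 eessAACc=8 eessAAcc=4 eessAaCC=8 eessAaCc=16 eessAacc=8 eessaaCC=4 eessaaCc=8 eessaacc=4
E_ S_ aa C_ hits 12/256; gcd=4; 12÷4/256÷4 = 3/64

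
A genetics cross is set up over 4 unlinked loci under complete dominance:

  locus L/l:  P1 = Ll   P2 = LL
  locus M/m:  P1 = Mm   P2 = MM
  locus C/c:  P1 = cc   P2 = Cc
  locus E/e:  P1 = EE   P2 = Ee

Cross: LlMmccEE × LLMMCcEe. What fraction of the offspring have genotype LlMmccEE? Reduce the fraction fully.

LlMmccEE gametes: LMcE×4, LmcE×4, lMcE×4, lmcE×4
LLMMCcEe gametes: LMCE×4, LMCe×4, LMcE×4, LMce×4
LlMmccEE×LLMMCcEe grid (16·16=256): LLMMCcEE=16 LLMMCcEe=16 LLMMccEE=16 LLMMccEe=16 LLMmCcEE=16 LLMmCcEe=16 LLMmccEE=16 LLMmccEe=16 LlMMCcEE=16 LlMMCcEe=16 LlMMccEE=16 LlMMccEe=16 LlMmCcEE=16 LlMmCcEe=16 LlMmccEE=16 LlMmccEe=16
LlMmccEE hits 16/256; gcd=16; 16÷16/256÷16 = 1/16

P(LlMmccEE) = 1/16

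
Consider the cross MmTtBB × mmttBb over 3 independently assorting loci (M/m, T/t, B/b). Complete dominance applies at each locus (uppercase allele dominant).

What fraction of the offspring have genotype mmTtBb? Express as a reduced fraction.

MmTtBB gametes: MTB×2, MtB×2, mTB×2, mtB×2
mmttBb gametes: mtB×4, mtb×4
MmTtBB×mmttBb grid (8·8=64): MmTtBB=8 MmTtBb=8 MmttBB=8 MmttBb=8 mmTtBB=8 mmTtBb=8 mmttBB=8 mmttBb=8
mmTtBb hits 8/64; gcd=8; 8÷8/64÷8 = 1/8

P(mmTtBb) = 1/8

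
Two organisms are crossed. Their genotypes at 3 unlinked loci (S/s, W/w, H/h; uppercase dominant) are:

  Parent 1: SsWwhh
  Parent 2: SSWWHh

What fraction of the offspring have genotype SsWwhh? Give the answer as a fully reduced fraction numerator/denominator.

P(SsWwhh) = 1/8

SsWwhh gametes: SWh×2, Swh×2, sWh×2, swh×2
SSWWHh gametes: SWH×4, SWh×4
SsWwhh×SSWWHh grid (8·8=64): SSWWHh=8 SSWWhh=8 SSWwHh=8 SSWwhh=8 SsWWHh=8 SsWWhh=8 SsWwHh=8 SsWwhh=8
SsWwhh hits 8/64; gcd=8; 8÷8/64÷8 = 1/8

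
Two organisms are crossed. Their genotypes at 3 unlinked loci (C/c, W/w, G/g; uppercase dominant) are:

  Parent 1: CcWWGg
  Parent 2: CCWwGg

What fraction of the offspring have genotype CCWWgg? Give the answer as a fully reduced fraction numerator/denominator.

CcWWGg gametes: CWG×2, CWg×2, cWG×2, cWg×2
CCWwGg gametes: CWG×2, CWg×2, CwG×2, Cwg×2
CcWWGg×CCWwGg grid (8·8=64): CCWWGG=4 CCWWGg=8 CCWWgg=4 CCWwGG=4 CCWwGg=8 CCWwgg=4 CcWWGG=4 CcWWGg=8 CcWWgg=4 CcWwGG=4 CcWwGg=8 CcWwgg=4
CCWWgg hits 4/64; gcd=4; 4÷4/64÷4 = 1/16

P(CCWWgg) = 1/16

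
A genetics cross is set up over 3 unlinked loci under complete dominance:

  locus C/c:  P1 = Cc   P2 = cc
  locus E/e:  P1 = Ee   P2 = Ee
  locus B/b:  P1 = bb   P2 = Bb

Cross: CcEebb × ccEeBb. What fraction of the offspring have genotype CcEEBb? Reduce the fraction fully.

CcEebb gametes: CEb×2, Ceb×2, cEb×2, ceb×2
ccEeBb gametes: cEB×2, cEb×2, ceB×2, ceb×2
CcEebb×ccEeBb grid (8·8=64): CcEEBb=4 CcEEbb=4 CcEeBb=8 CcEebb=8 CceeBb=4 Cceebb=4 ccEEBb=4 ccEEbb=4 ccEeBb=8 ccEebb=8 cceeBb=4 cceebb=4
CcEEBb hits 4/64; gcd=4; 4÷4/64÷4 = 1/16

P(CcEEBb) = 1/16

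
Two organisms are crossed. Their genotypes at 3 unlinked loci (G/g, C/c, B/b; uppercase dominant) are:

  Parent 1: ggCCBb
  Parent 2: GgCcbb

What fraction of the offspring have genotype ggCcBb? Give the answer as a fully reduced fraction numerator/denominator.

P(ggCcBb) = 1/8

ggCCBb gametes: gCB×4, gCb×4
GgCcbb gametes: GCb×2, Gcb×2, gCb×2, gcb×2
ggCCBb×GgCcbb grid (8·8=64): GgCCBb=8 GgCCbb=8 GgCcBb=8 GgCcbb=8 ggCCBb=8 ggCCbb=8 ggCcBb=8 ggCcbb=8
ggCcBb hits 8/64; gcd=8; 8÷8/64÷8 = 1/8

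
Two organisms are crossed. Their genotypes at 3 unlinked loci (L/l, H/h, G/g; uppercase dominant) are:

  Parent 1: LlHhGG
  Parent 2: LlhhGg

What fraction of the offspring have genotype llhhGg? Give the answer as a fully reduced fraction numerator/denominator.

P(llhhGg) = 1/16

LlHhGG gametes: LHG×2, LhG×2, lHG×2, lhG×2
LlhhGg gametes: LhG×2, Lhg×2, lhG×2, lhg×2
LlHhGG×LlhhGg grid (8·8=64): LLHhGG=4 LLHhGg=4 LLhhGG=4 LLhhGg=4 LlHhGG=8 LlHhGg=8 LlhhGG=8 LlhhGg=8 llHhGG=4 llHhGg=4 llhhGG=4 llhhGg=4
llhhGg hits 4/64; gcd=4; 4÷4/64÷4 = 1/16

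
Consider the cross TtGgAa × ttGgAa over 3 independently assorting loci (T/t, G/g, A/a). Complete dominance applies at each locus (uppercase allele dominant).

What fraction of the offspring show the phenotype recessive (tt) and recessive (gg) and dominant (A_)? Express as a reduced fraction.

P(tt gg A_) = 3/32

TtGgAa gametes: TGA×1, TGa×1, TgA×1, Tga×1, tGA×1, tGa×1, tgA×1, tga×1
ttGgAa gametes: tGA×2, tGa×2, tgA×2, tga×2
TtGgAa×ttGgAa grid (8·8=64): TtGGAA=2 TtGGAa=4 TtGGaa=2 TtGgAA=4 TtGgAa=8 TtGgaa=4 TtggAA=2 TtggAa=4 Ttggaa=2 ttGGAA=2 ttGGAa=4 ttGGaa=2 ttGgAA=4 ttGgAa=8 ttGgaa=4 ttggAA=2 ttggAa=4 ttggaa=2
tt gg A_ hits 6/64; gcd=2; 6÷2/64÷2 = 3/32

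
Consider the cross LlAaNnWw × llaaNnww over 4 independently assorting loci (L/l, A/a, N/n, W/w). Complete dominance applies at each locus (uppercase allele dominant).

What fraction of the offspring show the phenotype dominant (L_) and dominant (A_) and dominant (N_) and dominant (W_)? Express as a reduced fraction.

P(L_ A_ N_ W_) = 3/32

LlAaNnWw gametes: LANW×1, LANw×1, LAnW×1, LAnw×1, LaNW×1, LaNw×1, LanW×1, Lanw×1, lANW×1, lANw×1, lAnW×1, lAnw×1, laNW×1, laNw×1, lanW×1, lanw×1
llaaNnww gametes: laNw×8, lanw×8
LlAaNnWw×llaaNnww grid (16·16=256): LlAaNNWw=8 LlAaNNww=8 LlAaNnWw=16 LlAaNnww=16 LlAannWw=8 LlAannww=8 LlaaNNWw=8 LlaaNNww=8 LlaaNnWw=16 LlaaNnww=16 LlaannWw=8 Llaannww=8 llAaNNWw=8 llAaNNww=8 llAaNnWw=16 llAaNnww=16 llAannWw=8 llAannww=8 llaaNNWw=8 llaaNNww=8 llaaNnWw=16 llaaNnww=16 llaannWw=8 llaannww=8
L_ A_ N_ W_ hits 24/256; gcd=8; 24÷8/256÷8 = 3/32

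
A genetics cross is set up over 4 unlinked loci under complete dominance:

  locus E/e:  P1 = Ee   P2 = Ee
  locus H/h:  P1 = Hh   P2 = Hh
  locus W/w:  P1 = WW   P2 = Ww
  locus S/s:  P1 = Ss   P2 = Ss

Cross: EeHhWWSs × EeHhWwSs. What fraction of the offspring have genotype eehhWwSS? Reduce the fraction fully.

P(eehhWwSS) = 1/128

EeHhWWSs gametes: EHWS×2, EHWs×2, EhWS×2, EhWs×2, eHWS×2, eHWs×2, ehWS×2, ehWs×2
EeHhWwSs gametes: EHWS×1, EHWs×1, EHwS×1, EHws×1, EhWS×1, EhWs×1, EhwS×1, Ehws×1, eHWS×1, eHWs×1, eHwS×1, eHws×1, ehWS×1, ehWs×1, ehwS×1, ehws×1
EeHhWWSs×EeHhWwSs grid (16·16=256): EEHHWWSS=2 EEHHWWSs=4 EEHHWWss=2 EEHHWwSS=2 EEHHWwSs=4 EEHHWwss=2 EEHhWWSS=4 EEHhWWSs=8 EEHhWWss=4 EEHhWwSS=4 EEHhWwSs=8 EEHhWwss=4 EEhhWWSS=2 EEhhWWSs=4 EEhhWWss=2 EEhhWwSS=2 EEhhWwSs=4 EEhhWwss=2 EeHHWWSS=4 EeHHWWSs=8 EeHHWWss=4 EeHHWwSS=4 EeHHWwSs=8 EeHHWwss=4 EeHhWWSS=8 EeHhWWSs=16 EeHhWWss=8 EeHhWwSS=8 EeHhWwSs=16 EeHhWwss=8 EehhWWSS=4 EehhWWSs=8 EehhWWss=4 EehhWwSS=4 EehhWwSs=8 EehhWwss=4 eeHHWWSS=2 eeHHWWSs=4 eeHHWWss=2 eeHHWwSS=2 eeHHWwSs=4 eeHHWwss=2 eeHhWWSS=4 eeHhWWSs=8 eeHhWWss=4 eeHhWwSS=4 eeHhWwSs=8 eeHhWwss=4 eehhWWSS=2 eehhWWSs=4 eehhWWss=2 eehhWwSS=2 eehhWwSs=4 eehhWwss=2
eehhWwSS hits 2/256; gcd=2; 2÷2/256÷2 = 1/128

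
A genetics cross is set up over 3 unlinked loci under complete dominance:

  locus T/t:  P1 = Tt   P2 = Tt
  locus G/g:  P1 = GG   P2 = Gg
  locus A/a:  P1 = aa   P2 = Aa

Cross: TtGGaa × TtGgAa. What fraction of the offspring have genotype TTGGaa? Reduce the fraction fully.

P(TTGGaa) = 1/16

TtGGaa gametes: TGa×4, tGa×4
TtGgAa gametes: TGA×1, TGa×1, TgA×1, Tga×1, tGA×1, tGa×1, tgA×1, tga×1
TtGGaa×TtGgAa grid (8·8=64): TTGGAa=4 TTGGaa=4 TTGgAa=4 TTGgaa=4 TtGGAa=8 TtGGaa=8 TtGgAa=8 TtGgaa=8 ttGGAa=4 ttGGaa=4 ttGgAa=4 ttGgaa=4
TTGGaa hits 4/64; gcd=4; 4÷4/64÷4 = 1/16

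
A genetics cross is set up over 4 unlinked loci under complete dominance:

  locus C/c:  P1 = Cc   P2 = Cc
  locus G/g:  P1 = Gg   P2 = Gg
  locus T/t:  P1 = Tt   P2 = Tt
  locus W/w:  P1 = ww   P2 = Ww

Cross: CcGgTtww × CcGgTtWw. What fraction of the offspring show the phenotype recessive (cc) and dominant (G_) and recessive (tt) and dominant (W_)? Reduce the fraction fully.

P(cc G_ tt W_) = 3/128

CcGgTtww gametes: CGTw×2, CGtw×2, CgTw×2, Cgtw×2, cGTw×2, cGtw×2, cgTw×2, cgtw×2
CcGgTtWw gametes: CGTW×1, CGTw×1, CGtW×1, CGtw×1, CgTW×1, CgTw×1, CgtW×1, Cgtw×1, cGTW×1, cGTw×1, cGtW×1, cGtw×1, cgTW×1, cgTw×1, cgtW×1, cgtw×1
CcGgTtww×CcGgTtWw grid (16·16=256): CCGGTTWw=2 CCGGTTww=2 CCGGTtWw=4 CCGGTtww=4 CCGGttWw=2 CCGGttww=2 CCGgTTWw=4 CCGgTTww=4 CCGgTtWw=8 CCGgTtww=8 CCGgttWw=4 CCGgttww=4 CCggTTWw=2 CCggTTww=2 CCggTtWw=4 CCggTtww=4 CCggttWw=2 CCggttww=2 CcGGTTWw=4 CcGGTTww=4 CcGGTtWw=8 CcGGTtww=8 CcGGttWw=4 CcGGttww=4 CcGgTTWw=8 CcGgTTww=8 CcGgTtWw=16 CcGgTtww=16 CcGgttWw=8 CcGgttww=8 CcggTTWw=4 CcggTTww=4 CcggTtWw=8 CcggTtww=8 CcggttWw=4 Ccggttww=4 ccGGTTWw=2 ccGGTTww=2 ccGGTtWw=4 ccGGTtww=4 ccGGttWw=2 ccGGttww=2 ccGgTTWw=4 ccGgTTww=4 ccGgTtWw=8 ccGgTtww=8 ccGgttWw=4 ccGgttww=4 ccggTTWw=2 ccggTTww=2 ccggTtWw=4 ccggTtww=4 ccggttWw=2 ccggttww=2
cc G_ tt W_ hits 6/256; gcd=2; 6÷2/256÷2 = 3/128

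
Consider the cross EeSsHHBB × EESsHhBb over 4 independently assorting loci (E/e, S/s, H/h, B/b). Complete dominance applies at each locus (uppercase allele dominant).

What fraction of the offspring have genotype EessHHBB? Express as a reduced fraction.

EeSsHHBB gametes: ESHB×4, EsHB×4, eSHB×4, esHB×4
EESsHhBb gametes: ESHB×2, ESHb×2, EShB×2, EShb×2, EsHB×2, EsHb×2, EshB×2, Eshb×2
EeSsHHBB×EESsHhBb grid (16·16=256): EESSHHBB=8 EESSHHBb=8 EESSHhBB=8 EESSHhBb=8 EESsHHBB=16 EESsHHBb=16 EESsHhBB=16 EESsHhBb=16 EEssHHBB=8 EEssHHBb=8 EEssHhBB=8 EEssHhBb=8 EeSSHHBB=8 EeSSHHBb=8 EeSSHhBB=8 EeSSHhBb=8 EeSsHHBB=16 EeSsHHBb=16 EeSsHhBB=16 EeSsHhBb=16 EessHHBB=8 EessHHBb=8 EessHhBB=8 EessHhBb=8
EessHHBB hits 8/256; gcd=8; 8÷8/256÷8 = 1/32

P(EessHHBB) = 1/32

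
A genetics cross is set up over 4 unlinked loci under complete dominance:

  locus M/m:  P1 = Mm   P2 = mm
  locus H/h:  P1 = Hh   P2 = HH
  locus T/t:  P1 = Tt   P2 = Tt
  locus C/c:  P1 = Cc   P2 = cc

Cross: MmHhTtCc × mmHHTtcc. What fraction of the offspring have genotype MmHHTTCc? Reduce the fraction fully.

P(MmHHTTCc) = 1/32

MmHhTtCc gametes: MHTC×1, MHTc×1, MHtC×1, MHtc×1, MhTC×1, MhTc×1, MhtC×1, Mhtc×1, mHTC×1, mHTc×1, mHtC×1, mHtc×1, mhTC×1, mhTc×1, mhtC×1, mhtc×1
mmHHTtcc gametes: mHTc×8, mHtc×8
MmHhTtCc×mmHHTtcc grid (16·16=256): MmHHTTCc=8 MmHHTTcc=8 MmHHTtCc=16 MmHHTtcc=16 MmHHttCc=8 MmHHttcc=8 MmHhTTCc=8 MmHhTTcc=8 MmHhTtCc=16 MmHhTtcc=16 MmHhttCc=8 MmHhttcc=8 mmHHTTCc=8 mmHHTTcc=8 mmHHTtCc=16 mmHHTtcc=16 mmHHttCc=8 mmHHttcc=8 mmHhTTCc=8 mmHhTTcc=8 mmHhTtCc=16 mmHhTtcc=16 mmHhttCc=8 mmHhttcc=8
MmHHTTCc hits 8/256; gcd=8; 8÷8/256÷8 = 1/32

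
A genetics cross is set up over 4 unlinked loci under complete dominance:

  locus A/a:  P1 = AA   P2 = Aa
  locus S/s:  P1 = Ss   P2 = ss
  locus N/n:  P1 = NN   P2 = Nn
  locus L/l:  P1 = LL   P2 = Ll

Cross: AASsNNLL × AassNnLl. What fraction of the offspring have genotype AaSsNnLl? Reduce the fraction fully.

AASsNNLL gametes: ASNL×8, AsNL×8
AassNnLl gametes: AsNL×2, AsNl×2, AsnL×2, Asnl×2, asNL×2, asNl×2, asnL×2, asnl×2
AASsNNLL×AassNnLl grid (16·16=256): AASsNNLL=16 AASsNNLl=16 AASsNnLL=16 AASsNnLl=16 AAssNNLL=16 AAssNNLl=16 AAssNnLL=16 AAssNnLl=16 AaSsNNLL=16 AaSsNNLl=16 AaSsNnLL=16 AaSsNnLl=16 AassNNLL=16 AassNNLl=16 AassNnLL=16 AassNnLl=16
AaSsNnLl hits 16/256; gcd=16; 16÷16/256÷16 = 1/16

P(AaSsNnLl) = 1/16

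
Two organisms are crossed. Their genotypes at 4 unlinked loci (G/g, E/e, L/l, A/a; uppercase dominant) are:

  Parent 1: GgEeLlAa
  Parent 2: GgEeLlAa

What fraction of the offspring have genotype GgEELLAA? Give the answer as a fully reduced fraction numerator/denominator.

P(GgEELLAA) = 1/128

GgEeLlAa gametes: GELA×1, GELa×1, GElA×1, GEla×1, GeLA×1, GeLa×1, GelA×1, Gela×1, gELA×1, gELa×1, gElA×1, gEla×1, geLA×1, geLa×1, gelA×1, gela×1
GgEeLlAa gametes: GELA×1, GELa×1, GElA×1, GEla×1, GeLA×1, GeLa×1, GelA×1, Gela×1, gELA×1, gELa×1, gElA×1, gEla×1, geLA×1, geLa×1, gelA×1, gela×1
GgEeLlAa×GgEeLlAa grid (16·16=256): GGEELLAA=1 GGEELLAa=2 GGEELLaa=1 GGEELlAA=2 GGEELlAa=4 GGEELlaa=2 GGEEllAA=1 GGEEllAa=2 GGEEllaa=1 GGEeLLAA=2 GGEeLLAa=4 GGEeLLaa=2 GGEeLlAA=4 GGEeLlAa=8 GGEeLlaa=4 GGEellAA=2 GGEellAa=4 GGEellaa=2 GGeeLLAA=1 GGeeLLAa=2 GGeeLLaa=1 GGeeLlAA=2 GGeeLlAa=4 GGeeLlaa=2 GGeellAA=1 GGeellAa=2 GGeellaa=1 GgEELLAA=2 GgEELLAa=4 GgEELLaa=2 GgEELlAA=4 GgEELlAa=8 GgEELlaa=4 GgEEllAA=2 GgEEllAa=4 GgEEllaa=2 GgEeLLAA=4 GgEeLLAa=8 GgEeLLaa=4 GgEeLlAA=8 GgEeLlAa=16 GgEeLlaa=8 GgEellAA=4 GgEellAa=8 GgEellaa=4 GgeeLLAA=2 GgeeLLAa=4 GgeeLLaa=2 GgeeLlAA=4 GgeeLlAa=8 GgeeLlaa=4 GgeellAA=2 GgeellAa=4 Ggeellaa=2 ggEELLAA=1 ggEELLAa=2 ggEELLaa=1 ggEELlAA=2 ggEELlAa=4 ggEELlaa=2 ggEEllAA=1 ggEEllAa=2 ggEEllaa=1 ggEeLLAA=2 ggEeLLAa=4 ggEeLLaa=2 ggEeLlAA=4 ggEeLlAa=8 ggEeLlaa=4 ggEellAA=2 ggEellAa=4 ggEellaa=2 ggeeLLAA=1 ggeeLLAa=2 ggeeLLaa=1 ggeeLlAA=2 ggeeLlAa=4 ggeeLlaa=2 ggeellAA=1 ggeellAa=2 ggeellaa=1
GgEELLAA hits 2/256; gcd=2; 2÷2/256÷2 = 1/128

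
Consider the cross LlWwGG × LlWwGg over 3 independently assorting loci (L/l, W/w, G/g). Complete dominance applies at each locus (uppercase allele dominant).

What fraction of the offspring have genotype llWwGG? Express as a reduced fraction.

LlWwGG gametes: LWG×2, LwG×2, lWG×2, lwG×2
LlWwGg gametes: LWG×1, LWg×1, LwG×1, Lwg×1, lWG×1, lWg×1, lwG×1, lwg×1
LlWwGG×LlWwGg grid (8·8=64): LLWWGG=2 LLWWGg=2 LLWwGG=4 LLWwGg=4 LLwwGG=2 LLwwGg=2 LlWWGG=4 LlWWGg=4 LlWwGG=8 LlWwGg=8 LlwwGG=4 LlwwGg=4 llWWGG=2 llWWGg=2 llWwGG=4 llWwGg=4 llwwGG=2 llwwGg=2
llWwGG hits 4/64; gcd=4; 4÷4/64÷4 = 1/16

P(llWwGG) = 1/16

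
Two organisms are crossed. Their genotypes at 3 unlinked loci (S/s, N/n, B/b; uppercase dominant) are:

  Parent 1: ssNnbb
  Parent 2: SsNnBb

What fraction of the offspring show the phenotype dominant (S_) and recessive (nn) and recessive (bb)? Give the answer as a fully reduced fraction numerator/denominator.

P(S_ nn bb) = 1/16

ssNnbb gametes: sNb×4, snb×4
SsNnBb gametes: SNB×1, SNb×1, SnB×1, Snb×1, sNB×1, sNb×1, snB×1, snb×1
ssNnbb×SsNnBb grid (8·8=64): SsNNBb=4 SsNNbb=4 SsNnBb=8 SsNnbb=8 SsnnBb=4 Ssnnbb=4 ssNNBb=4 ssNNbb=4 ssNnBb=8 ssNnbb=8 ssnnBb=4 ssnnbb=4
S_ nn bb hits 4/64; gcd=4; 4÷4/64÷4 = 1/16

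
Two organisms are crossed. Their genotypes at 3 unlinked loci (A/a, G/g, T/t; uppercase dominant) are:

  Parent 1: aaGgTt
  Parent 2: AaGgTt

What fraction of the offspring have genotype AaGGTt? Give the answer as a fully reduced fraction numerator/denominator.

aaGgTt gametes: aGT×2, aGt×2, agT×2, agt×2
AaGgTt gametes: AGT×1, AGt×1, AgT×1, Agt×1, aGT×1, aGt×1, agT×1, agt×1
aaGgTt×AaGgTt grid (8·8=64): AaGGTT=2 AaGGTt=4 AaGGtt=2 AaGgTT=4 AaGgTt=8 AaGgtt=4 AaggTT=2 AaggTt=4 Aaggtt=2 aaGGTT=2 aaGGTt=4 aaGGtt=2 aaGgTT=4 aaGgTt=8 aaGgtt=4 aaggTT=2 aaggTt=4 aaggtt=2
AaGGTt hits 4/64; gcd=4; 4÷4/64÷4 = 1/16

P(AaGGTt) = 1/16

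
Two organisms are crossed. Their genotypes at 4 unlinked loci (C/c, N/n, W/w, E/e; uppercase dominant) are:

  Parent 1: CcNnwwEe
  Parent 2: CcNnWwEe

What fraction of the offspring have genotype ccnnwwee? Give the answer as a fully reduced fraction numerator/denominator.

P(ccnnwwee) = 1/128

CcNnwwEe gametes: CNwE×2, CNwe×2, CnwE×2, Cnwe×2, cNwE×2, cNwe×2, cnwE×2, cnwe×2
CcNnWwEe gametes: CNWE×1, CNWe×1, CNwE×1, CNwe×1, CnWE×1, CnWe×1, CnwE×1, Cnwe×1, cNWE×1, cNWe×1, cNwE×1, cNwe×1, cnWE×1, cnWe×1, cnwE×1, cnwe×1
CcNnwwEe×CcNnWwEe grid (16·16=256): CCNNWwEE=2 CCNNWwEe=4 CCNNWwee=2 CCNNwwEE=2 CCNNwwEe=4 CCNNwwee=2 CCNnWwEE=4 CCNnWwEe=8 CCNnWwee=4 CCNnwwEE=4 CCNnwwEe=8 CCNnwwee=4 CCnnWwEE=2 CCnnWwEe=4 CCnnWwee=2 CCnnwwEE=2 CCnnwwEe=4 CCnnwwee=2 CcNNWwEE=4 CcNNWwEe=8 CcNNWwee=4 CcNNwwEE=4 CcNNwwEe=8 CcNNwwee=4 CcNnWwEE=8 CcNnWwEe=16 CcNnWwee=8 CcNnwwEE=8 CcNnwwEe=16 CcNnwwee=8 CcnnWwEE=4 CcnnWwEe=8 CcnnWwee=4 CcnnwwEE=4 CcnnwwEe=8 Ccnnwwee=4 ccNNWwEE=2 ccNNWwEe=4 ccNNWwee=2 ccNNwwEE=2 ccNNwwEe=4 ccNNwwee=2 ccNnWwEE=4 ccNnWwEe=8 ccNnWwee=4 ccNnwwEE=4 ccNnwwEe=8 ccNnwwee=4 ccnnWwEE=2 ccnnWwEe=4 ccnnWwee=2 ccnnwwEE=2 ccnnwwEe=4 ccnnwwee=2
ccnnwwee hits 2/256; gcd=2; 2÷2/256÷2 = 1/128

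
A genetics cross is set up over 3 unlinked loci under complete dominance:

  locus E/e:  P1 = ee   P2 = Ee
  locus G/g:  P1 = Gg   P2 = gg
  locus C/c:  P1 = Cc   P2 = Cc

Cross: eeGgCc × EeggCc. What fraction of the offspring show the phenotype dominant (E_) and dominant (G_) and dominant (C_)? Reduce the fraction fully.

P(E_ G_ C_) = 3/16

eeGgCc gametes: eGC×2, eGc×2, egC×2, egc×2
EeggCc gametes: EgC×2, Egc×2, egC×2, egc×2
eeGgCc×EeggCc grid (8·8=64): EeGgCC=4 EeGgCc=8 EeGgcc=4 EeggCC=4 EeggCc=8 Eeggcc=4 eeGgCC=4 eeGgCc=8 eeGgcc=4 eeggCC=4 eeggCc=8 eeggcc=4
E_ G_ C_ hits 12/64; gcd=4; 12÷4/64÷4 = 3/16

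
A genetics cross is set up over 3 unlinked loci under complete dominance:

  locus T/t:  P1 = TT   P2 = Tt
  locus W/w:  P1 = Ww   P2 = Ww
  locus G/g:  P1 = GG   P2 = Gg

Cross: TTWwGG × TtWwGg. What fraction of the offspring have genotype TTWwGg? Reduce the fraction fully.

P(TTWwGg) = 1/8

TTWwGG gametes: TWG×4, TwG×4
TtWwGg gametes: TWG×1, TWg×1, TwG×1, Twg×1, tWG×1, tWg×1, twG×1, twg×1
TTWwGG×TtWwGg grid (8·8=64): TTWWGG=4 TTWWGg=4 TTWwGG=8 TTWwGg=8 TTwwGG=4 TTwwGg=4 TtWWGG=4 TtWWGg=4 TtWwGG=8 TtWwGg=8 TtwwGG=4 TtwwGg=4
TTWwGg hits 8/64; gcd=8; 8÷8/64÷8 = 1/8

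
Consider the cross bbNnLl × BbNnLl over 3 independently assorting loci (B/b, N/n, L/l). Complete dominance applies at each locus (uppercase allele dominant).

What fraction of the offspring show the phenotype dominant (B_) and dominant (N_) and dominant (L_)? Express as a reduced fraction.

P(B_ N_ L_) = 9/32

bbNnLl gametes: bNL×2, bNl×2, bnL×2, bnl×2
BbNnLl gametes: BNL×1, BNl×1, BnL×1, Bnl×1, bNL×1, bNl×1, bnL×1, bnl×1
bbNnLl×BbNnLl grid (8·8=64): BbNNLL=2 BbNNLl=4 BbNNll=2 BbNnLL=4 BbNnLl=8 BbNnll=4 BbnnLL=2 BbnnLl=4 Bbnnll=2 bbNNLL=2 bbNNLl=4 bbNNll=2 bbNnLL=4 bbNnLl=8 bbNnll=4 bbnnLL=2 bbnnLl=4 bbnnll=2
B_ N_ L_ hits 18/64; gcd=2; 18÷2/64÷2 = 9/32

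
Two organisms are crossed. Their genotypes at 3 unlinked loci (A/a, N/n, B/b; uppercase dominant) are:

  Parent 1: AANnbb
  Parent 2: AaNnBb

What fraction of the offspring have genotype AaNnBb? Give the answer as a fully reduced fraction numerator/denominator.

AANnbb gametes: ANb×4, Anb×4
AaNnBb gametes: ANB×1, ANb×1, AnB×1, Anb×1, aNB×1, aNb×1, anB×1, anb×1
AANnbb×AaNnBb grid (8·8=64): AANNBb=4 AANNbb=4 AANnBb=8 AANnbb=8 AAnnBb=4 AAnnbb=4 AaNNBb=4 AaNNbb=4 AaNnBb=8 AaNnbb=8 AannBb=4 Aannbb=4
AaNnBb hits 8/64; gcd=8; 8÷8/64÷8 = 1/8

P(AaNnBb) = 1/8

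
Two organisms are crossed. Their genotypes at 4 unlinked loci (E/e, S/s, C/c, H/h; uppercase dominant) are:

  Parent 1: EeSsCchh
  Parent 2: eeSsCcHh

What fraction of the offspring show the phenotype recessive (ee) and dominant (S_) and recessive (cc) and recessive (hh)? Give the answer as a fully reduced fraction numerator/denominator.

P(ee S_ cc hh) = 3/64

EeSsCchh gametes: ESCh×2, ESch×2, EsCh×2, Esch×2, eSCh×2, eSch×2, esCh×2, esch×2
eeSsCcHh gametes: eSCH×2, eSCh×2, eScH×2, eSch×2, esCH×2, esCh×2, escH×2, esch×2
EeSsCchh×eeSsCcHh grid (16·16=256): EeSSCCHh=4 EeSSCChh=4 EeSSCcHh=8 EeSSCchh=8 EeSSccHh=4 EeSScchh=4 EeSsCCHh=8 EeSsCChh=8 EeSsCcHh=16 EeSsCchh=16 EeSsccHh=8 EeSscchh=8 EessCCHh=4 EessCChh=4 EessCcHh=8 EessCchh=8 EessccHh=4 Eesscchh=4 eeSSCCHh=4 eeSSCChh=4 eeSSCcHh=8 eeSSCchh=8 eeSSccHh=4 eeSScchh=4 eeSsCCHh=8 eeSsCChh=8 eeSsCcHh=16 eeSsCchh=16 eeSsccHh=8 eeSscchh=8 eessCCHh=4 eessCChh=4 eessCcHh=8 eessCchh=8 eessccHh=4 eesscchh=4
ee S_ cc hh hits 12/256; gcd=4; 12÷4/256÷4 = 3/64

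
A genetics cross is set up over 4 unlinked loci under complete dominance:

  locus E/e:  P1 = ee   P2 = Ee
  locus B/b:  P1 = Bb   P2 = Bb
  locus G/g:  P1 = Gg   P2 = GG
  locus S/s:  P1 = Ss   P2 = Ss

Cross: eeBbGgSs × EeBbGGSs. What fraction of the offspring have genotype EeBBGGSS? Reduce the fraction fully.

P(EeBBGGSS) = 1/64

eeBbGgSs gametes: eBGS×2, eBGs×2, eBgS×2, eBgs×2, ebGS×2, ebGs×2, ebgS×2, ebgs×2
EeBbGGSs gametes: EBGS×2, EBGs×2, EbGS×2, EbGs×2, eBGS×2, eBGs×2, ebGS×2, ebGs×2
eeBbGgSs×EeBbGGSs grid (16·16=256): EeBBGGSS=4 EeBBGGSs=8 EeBBGGss=4 EeBBGgSS=4 EeBBGgSs=8 EeBBGgss=4 EeBbGGSS=8 EeBbGGSs=16 EeBbGGss=8 EeBbGgSS=8 EeBbGgSs=16 EeBbGgss=8 EebbGGSS=4 EebbGGSs=8 EebbGGss=4 EebbGgSS=4 EebbGgSs=8 EebbGgss=4 eeBBGGSS=4 eeBBGGSs=8 eeBBGGss=4 eeBBGgSS=4 eeBBGgSs=8 eeBBGgss=4 eeBbGGSS=8 eeBbGGSs=16 eeBbGGss=8 eeBbGgSS=8 eeBbGgSs=16 eeBbGgss=8 eebbGGSS=4 eebbGGSs=8 eebbGGss=4 eebbGgSS=4 eebbGgSs=8 eebbGgss=4
EeBBGGSS hits 4/256; gcd=4; 4÷4/256÷4 = 1/64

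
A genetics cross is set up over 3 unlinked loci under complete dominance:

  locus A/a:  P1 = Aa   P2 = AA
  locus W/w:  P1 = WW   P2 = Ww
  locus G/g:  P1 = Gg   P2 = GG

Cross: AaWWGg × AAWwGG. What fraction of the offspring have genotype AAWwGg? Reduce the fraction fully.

P(AAWwGg) = 1/8

AaWWGg gametes: AWG×2, AWg×2, aWG×2, aWg×2
AAWwGG gametes: AWG×4, AwG×4
AaWWGg×AAWwGG grid (8·8=64): AAWWGG=8 AAWWGg=8 AAWwGG=8 AAWwGg=8 AaWWGG=8 AaWWGg=8 AaWwGG=8 AaWwGg=8
AAWwGg hits 8/64; gcd=8; 8÷8/64÷8 = 1/8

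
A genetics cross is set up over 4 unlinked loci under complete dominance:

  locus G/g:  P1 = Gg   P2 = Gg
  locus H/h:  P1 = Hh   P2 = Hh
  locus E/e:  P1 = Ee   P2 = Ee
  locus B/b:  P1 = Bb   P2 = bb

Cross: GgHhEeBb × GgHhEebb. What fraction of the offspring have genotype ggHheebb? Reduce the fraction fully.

GgHhEeBb gametes: GHEB×1, GHEb×1, GHeB×1, GHeb×1, GhEB×1, GhEb×1, GheB×1, Gheb×1, gHEB×1, gHEb×1, gHeB×1, gHeb×1, ghEB×1, ghEb×1, gheB×1, gheb×1
GgHhEebb gametes: GHEb×2, GHeb×2, GhEb×2, Gheb×2, gHEb×2, gHeb×2, ghEb×2, gheb×2
GgHhEeBb×GgHhEebb grid (16·16=256): GGHHEEBb=2 GGHHEEbb=2 GGHHEeBb=4 GGHHEebb=4 GGHHeeBb=2 GGHHeebb=2 GGHhEEBb=4 GGHhEEbb=4 GGHhEeBb=8 GGHhEebb=8 GGHheeBb=4 GGHheebb=4 GGhhEEBb=2 GGhhEEbb=2 GGhhEeBb=4 GGhhEebb=4 GGhheeBb=2 GGhheebb=2 GgHHEEBb=4 GgHHEEbb=4 GgHHEeBb=8 GgHHEebb=8 GgHHeeBb=4 GgHHeebb=4 GgHhEEBb=8 GgHhEEbb=8 GgHhEeBb=16 GgHhEebb=16 GgHheeBb=8 GgHheebb=8 GghhEEBb=4 GghhEEbb=4 GghhEeBb=8 GghhEebb=8 GghheeBb=4 Gghheebb=4 ggHHEEBb=2 ggHHEEbb=2 ggHHEeBb=4 ggHHEebb=4 ggHHeeBb=2 ggHHeebb=2 ggHhEEBb=4 ggHhEEbb=4 ggHhEeBb=8 ggHhEebb=8 ggHheeBb=4 ggHheebb=4 gghhEEBb=2 gghhEEbb=2 gghhEeBb=4 gghhEebb=4 gghheeBb=2 gghheebb=2
ggHheebb hits 4/256; gcd=4; 4÷4/256÷4 = 1/64

P(ggHheebb) = 1/64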